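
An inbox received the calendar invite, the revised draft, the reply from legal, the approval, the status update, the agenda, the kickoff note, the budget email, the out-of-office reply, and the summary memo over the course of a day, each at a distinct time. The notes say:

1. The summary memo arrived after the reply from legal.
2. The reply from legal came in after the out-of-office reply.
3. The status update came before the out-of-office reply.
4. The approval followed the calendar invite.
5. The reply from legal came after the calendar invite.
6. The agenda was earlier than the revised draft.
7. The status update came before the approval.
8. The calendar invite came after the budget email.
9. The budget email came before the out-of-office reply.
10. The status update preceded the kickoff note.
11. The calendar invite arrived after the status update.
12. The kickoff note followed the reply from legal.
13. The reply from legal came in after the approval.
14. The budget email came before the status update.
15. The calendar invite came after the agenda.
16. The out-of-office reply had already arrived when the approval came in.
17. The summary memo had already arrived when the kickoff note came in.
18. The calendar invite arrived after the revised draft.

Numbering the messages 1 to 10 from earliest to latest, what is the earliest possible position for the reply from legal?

8

The agenda, the approval, the budget email, the calendar invite, the out-of-office reply, the revised draft, and the status update must all come before the reply from legal — 7 forced predecessors.
Nothing else is forced ahead of the reply from legal, so its earliest slot is position 7 + 1 = 8.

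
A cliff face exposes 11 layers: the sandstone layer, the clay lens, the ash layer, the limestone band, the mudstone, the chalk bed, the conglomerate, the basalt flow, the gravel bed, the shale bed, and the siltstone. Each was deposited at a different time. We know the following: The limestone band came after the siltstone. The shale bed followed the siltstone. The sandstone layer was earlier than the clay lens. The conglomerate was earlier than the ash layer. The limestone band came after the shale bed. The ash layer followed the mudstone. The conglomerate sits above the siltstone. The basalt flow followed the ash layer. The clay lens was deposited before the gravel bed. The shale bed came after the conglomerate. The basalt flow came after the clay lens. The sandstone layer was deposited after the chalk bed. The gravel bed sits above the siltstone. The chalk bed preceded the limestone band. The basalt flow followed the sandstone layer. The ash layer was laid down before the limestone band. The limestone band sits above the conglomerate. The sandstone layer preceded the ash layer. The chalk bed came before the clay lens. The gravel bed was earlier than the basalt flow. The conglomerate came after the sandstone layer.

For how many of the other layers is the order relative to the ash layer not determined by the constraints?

3

Forced before the ash layer: the chalk bed, the conglomerate, the mudstone, the sandstone layer, and the siltstone; forced after the ash layer: the basalt flow and the limestone band.
That leaves the clay lens, the gravel bed, and the shale bed with no forced order relative to the ash layer — 3.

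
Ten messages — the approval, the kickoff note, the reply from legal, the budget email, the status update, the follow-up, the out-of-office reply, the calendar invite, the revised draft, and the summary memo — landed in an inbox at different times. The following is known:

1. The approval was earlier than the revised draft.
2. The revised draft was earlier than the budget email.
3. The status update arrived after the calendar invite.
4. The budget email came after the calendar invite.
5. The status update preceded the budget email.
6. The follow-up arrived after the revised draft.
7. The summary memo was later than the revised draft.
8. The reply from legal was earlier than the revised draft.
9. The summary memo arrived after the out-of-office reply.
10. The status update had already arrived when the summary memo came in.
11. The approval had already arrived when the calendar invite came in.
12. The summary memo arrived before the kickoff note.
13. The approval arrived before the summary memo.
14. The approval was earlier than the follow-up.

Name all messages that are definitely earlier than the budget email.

the approval, the calendar invite, the reply from legal, the revised draft, the status update

Directly stated before the budget email: the calendar invite, the revised draft, and the status update.
The approval reaches the budget email via the approval → the revised draft → the budget email.
The reply from legal reaches the budget email via the reply from legal → the revised draft → the budget email.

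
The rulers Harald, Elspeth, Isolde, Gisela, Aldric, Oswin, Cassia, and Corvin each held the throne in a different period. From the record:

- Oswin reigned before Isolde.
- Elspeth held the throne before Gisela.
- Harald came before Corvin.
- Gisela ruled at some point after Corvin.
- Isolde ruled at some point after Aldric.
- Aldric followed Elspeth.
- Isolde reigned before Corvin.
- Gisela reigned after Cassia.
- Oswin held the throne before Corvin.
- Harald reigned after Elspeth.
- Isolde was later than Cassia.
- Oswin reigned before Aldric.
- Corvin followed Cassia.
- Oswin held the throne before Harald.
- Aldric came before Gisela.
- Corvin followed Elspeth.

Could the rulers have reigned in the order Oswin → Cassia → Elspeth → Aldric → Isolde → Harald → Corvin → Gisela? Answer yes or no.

Check each stated constraint against the proposed order — e.g. Oswin is ahead of Corvin; Cassia is ahead of Gisela. Every pair is in the required order; nothing is violated.

yes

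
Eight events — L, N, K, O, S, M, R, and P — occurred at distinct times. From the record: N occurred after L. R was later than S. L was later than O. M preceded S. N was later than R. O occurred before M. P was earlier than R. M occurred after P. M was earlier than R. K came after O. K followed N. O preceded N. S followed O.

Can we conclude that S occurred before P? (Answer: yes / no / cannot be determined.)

Tracing the constraints gives P → M → S, so P must come before S.
That means S cannot be before P.

no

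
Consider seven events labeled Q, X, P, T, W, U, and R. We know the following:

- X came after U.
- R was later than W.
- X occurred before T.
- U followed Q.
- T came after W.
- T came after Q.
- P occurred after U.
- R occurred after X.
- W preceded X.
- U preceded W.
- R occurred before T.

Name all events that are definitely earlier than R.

Directly stated before R: W and X.
Q reaches R via Q → U → X → R.
U reaches R via U → X → R.
No chain forces P (or any of the others) ahead of R.

Q, U, W, X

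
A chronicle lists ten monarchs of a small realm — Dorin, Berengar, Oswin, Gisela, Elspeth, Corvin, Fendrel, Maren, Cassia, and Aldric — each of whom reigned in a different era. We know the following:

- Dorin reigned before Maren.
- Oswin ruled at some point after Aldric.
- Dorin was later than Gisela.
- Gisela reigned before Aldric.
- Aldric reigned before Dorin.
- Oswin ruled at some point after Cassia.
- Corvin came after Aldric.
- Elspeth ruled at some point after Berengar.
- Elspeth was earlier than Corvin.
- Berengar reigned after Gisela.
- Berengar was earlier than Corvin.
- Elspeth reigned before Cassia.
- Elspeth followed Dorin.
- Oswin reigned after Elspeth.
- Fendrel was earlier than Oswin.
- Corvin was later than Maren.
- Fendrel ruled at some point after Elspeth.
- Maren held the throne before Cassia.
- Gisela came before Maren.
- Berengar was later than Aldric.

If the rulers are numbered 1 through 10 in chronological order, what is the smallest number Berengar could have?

3

Aldric and Gisela must both come before Berengar — 2 forced predecessors.
Nothing else is forced ahead of Berengar, so their earliest slot is position 2 + 1 = 3.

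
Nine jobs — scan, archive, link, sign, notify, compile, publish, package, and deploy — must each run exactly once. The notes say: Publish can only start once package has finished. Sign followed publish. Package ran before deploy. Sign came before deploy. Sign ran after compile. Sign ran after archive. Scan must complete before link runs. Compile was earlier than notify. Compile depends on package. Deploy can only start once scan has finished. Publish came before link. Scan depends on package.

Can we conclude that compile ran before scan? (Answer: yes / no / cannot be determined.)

cannot be determined

No chain of stated constraints runs from compile to scan, and none runs from scan to compile either.
So the relative order of compile and scan is not fixed by the given facts.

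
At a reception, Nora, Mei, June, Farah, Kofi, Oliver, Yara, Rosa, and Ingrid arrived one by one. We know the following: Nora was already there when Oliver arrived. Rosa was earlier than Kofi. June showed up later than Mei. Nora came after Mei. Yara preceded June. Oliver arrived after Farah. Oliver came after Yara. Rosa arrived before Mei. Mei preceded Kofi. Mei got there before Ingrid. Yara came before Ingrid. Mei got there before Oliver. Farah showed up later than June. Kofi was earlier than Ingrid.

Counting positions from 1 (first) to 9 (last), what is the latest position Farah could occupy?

8

Farah must come before Oliver — 1 guest forced after them.
Everything else can be placed before Farah in some valid order, so Farah can sit as late as position 9 − 1 = 8.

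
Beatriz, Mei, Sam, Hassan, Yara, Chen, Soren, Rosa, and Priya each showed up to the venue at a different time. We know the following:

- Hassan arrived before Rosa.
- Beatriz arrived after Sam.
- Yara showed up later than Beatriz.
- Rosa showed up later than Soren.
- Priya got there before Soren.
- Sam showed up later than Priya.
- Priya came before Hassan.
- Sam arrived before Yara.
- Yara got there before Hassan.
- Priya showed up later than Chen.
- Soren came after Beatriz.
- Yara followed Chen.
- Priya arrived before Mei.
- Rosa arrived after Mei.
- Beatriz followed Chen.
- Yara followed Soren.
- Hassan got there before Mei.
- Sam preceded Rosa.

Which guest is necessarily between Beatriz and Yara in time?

Soren

Tracing the constraints gives Beatriz → Soren → Yara, so Soren sits after Beatriz and before Yara.
No other guest is forced both after Beatriz and before Yara.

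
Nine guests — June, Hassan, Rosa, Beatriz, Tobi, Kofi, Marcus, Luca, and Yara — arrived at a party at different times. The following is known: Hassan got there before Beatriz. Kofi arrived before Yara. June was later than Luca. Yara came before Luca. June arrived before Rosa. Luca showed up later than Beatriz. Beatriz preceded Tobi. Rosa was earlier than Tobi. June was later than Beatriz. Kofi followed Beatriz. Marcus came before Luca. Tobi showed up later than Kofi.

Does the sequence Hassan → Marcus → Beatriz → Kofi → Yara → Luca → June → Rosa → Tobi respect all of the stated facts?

Check each stated constraint against the proposed order — e.g. Kofi is ahead of Tobi; Beatriz is ahead of Tobi. Every pair is in the required order; nothing is violated.

yes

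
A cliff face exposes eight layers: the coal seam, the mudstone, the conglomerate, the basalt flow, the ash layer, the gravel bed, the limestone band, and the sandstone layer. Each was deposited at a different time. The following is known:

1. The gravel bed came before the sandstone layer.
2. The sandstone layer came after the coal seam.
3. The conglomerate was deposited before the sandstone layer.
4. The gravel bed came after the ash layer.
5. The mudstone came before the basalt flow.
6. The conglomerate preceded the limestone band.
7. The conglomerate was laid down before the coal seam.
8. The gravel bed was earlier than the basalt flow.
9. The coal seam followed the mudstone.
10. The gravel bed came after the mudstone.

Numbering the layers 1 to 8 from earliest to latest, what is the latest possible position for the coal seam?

7

The coal seam must come before the sandstone layer — 1 layer forced after it.
Everything else can be placed before the coal seam in some valid order, so the coal seam can sit as late as position 8 − 1 = 7.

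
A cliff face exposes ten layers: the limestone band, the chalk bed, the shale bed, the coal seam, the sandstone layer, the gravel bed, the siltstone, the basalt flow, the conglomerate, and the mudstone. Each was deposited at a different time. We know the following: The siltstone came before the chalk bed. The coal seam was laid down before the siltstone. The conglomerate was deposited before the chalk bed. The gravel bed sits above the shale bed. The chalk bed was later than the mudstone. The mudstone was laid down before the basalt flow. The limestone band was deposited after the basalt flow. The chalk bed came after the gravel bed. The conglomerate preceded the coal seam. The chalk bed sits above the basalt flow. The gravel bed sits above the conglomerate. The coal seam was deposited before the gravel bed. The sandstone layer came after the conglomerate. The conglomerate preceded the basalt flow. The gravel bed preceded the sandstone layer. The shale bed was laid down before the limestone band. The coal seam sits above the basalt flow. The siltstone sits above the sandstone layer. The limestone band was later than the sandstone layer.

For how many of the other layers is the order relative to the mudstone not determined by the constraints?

Forced after the mudstone: the basalt flow, the chalk bed, the coal seam, the gravel bed, the limestone band, the sandstone layer, and the siltstone.
That leaves the conglomerate and the shale bed with no forced order relative to the mudstone — 2.

2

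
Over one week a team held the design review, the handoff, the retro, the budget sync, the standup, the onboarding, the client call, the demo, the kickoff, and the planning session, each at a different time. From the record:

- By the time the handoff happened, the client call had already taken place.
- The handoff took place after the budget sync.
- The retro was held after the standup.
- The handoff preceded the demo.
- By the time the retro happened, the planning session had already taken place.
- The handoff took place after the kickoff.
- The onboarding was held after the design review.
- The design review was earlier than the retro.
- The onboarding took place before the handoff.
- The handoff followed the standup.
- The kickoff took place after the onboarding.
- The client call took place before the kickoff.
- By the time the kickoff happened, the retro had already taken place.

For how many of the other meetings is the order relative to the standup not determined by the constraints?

Forced after the standup: the demo, the handoff, the kickoff, and the retro.
That leaves the budget sync, the client call, the design review, the onboarding, and the planning session with no forced order relative to the standup — 5.

5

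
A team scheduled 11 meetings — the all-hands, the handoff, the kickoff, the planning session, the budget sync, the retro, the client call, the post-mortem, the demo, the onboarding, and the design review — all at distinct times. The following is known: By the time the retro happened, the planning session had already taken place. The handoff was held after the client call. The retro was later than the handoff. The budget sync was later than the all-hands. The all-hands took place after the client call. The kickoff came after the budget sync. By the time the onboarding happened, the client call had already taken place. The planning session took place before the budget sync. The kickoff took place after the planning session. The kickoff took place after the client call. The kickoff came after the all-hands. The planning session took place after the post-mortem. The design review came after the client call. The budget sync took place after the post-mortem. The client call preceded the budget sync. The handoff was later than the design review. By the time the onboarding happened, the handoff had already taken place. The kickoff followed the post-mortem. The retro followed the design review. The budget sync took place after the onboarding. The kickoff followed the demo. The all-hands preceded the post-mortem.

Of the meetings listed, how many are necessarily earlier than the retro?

Directly stated before the retro: the design review, the handoff, and the planning session.
The all-hands reaches the retro via the all-hands → the post-mortem → the planning session → the retro.
The client call reaches the retro via the client call → the handoff → the retro.
The post-mortem reaches the retro via the post-mortem → the planning session → the retro.
No chain forces the budget sync (or any of the others) ahead of the retro.
That's the all-hands, the client call, the design review, the handoff, the planning session, and the post-mortem — 6 in all.

6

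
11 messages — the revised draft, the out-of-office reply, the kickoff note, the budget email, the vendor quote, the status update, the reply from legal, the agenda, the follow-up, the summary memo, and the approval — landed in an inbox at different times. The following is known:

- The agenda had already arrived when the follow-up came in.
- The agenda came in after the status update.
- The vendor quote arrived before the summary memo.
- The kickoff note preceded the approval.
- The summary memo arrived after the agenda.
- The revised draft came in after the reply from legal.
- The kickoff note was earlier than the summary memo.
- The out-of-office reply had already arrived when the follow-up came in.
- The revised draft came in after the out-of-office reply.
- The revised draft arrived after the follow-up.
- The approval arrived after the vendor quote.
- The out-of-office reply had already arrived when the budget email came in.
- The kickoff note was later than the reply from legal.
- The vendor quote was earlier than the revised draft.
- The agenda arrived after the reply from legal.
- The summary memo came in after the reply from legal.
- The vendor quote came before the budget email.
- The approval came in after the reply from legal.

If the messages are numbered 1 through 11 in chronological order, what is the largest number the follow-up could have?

10

The follow-up must come before the revised draft — 1 message forced after it.
Everything else can be placed before the follow-up in some valid order, so the follow-up can sit as late as position 11 − 1 = 10.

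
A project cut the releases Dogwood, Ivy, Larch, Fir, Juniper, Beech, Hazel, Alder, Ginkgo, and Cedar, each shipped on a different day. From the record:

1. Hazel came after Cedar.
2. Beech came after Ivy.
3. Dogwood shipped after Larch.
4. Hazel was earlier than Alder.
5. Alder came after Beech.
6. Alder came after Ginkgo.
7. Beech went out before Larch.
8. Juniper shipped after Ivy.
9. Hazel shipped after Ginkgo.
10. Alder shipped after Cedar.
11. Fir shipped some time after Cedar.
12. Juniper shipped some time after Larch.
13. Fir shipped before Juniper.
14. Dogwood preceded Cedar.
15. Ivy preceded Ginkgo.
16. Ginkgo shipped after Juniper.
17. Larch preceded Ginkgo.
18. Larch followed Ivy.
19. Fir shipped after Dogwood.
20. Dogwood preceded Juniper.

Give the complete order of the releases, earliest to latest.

The constraints fix every adjacent pair, so only one ordering works:
Ivy → Beech → Larch → Dogwood → Cedar → Fir → Juniper → Ginkgo → Hazel → Alder.

Ivy, Beech, Larch, Dogwood, Cedar, Fir, Juniper, Ginkgo, Hazel, Alder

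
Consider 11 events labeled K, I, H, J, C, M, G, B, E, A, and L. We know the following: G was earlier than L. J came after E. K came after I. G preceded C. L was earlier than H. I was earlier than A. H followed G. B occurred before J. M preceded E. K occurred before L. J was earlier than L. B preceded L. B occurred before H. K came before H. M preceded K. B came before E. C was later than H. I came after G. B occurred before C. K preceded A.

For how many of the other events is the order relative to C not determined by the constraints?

1

Forced before C: B, E, G, H, I, J, K, L, and M.
That leaves A with no forced order relative to C — 1.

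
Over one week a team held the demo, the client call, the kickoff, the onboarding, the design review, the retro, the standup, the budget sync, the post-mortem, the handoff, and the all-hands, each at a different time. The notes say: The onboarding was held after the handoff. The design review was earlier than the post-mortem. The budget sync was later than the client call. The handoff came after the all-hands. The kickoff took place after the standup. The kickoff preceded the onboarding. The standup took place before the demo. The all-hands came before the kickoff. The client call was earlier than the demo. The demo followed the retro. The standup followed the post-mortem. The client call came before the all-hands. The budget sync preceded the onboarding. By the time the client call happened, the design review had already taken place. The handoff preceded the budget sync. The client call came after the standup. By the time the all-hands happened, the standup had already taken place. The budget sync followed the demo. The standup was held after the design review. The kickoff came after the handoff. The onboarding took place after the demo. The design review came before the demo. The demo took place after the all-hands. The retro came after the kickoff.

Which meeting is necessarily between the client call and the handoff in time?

the all-hands

Tracing the constraints gives the client call → the all-hands → the handoff, so the all-hands sits after the client call and before the handoff.
No other meeting is forced both after the client call and before the handoff.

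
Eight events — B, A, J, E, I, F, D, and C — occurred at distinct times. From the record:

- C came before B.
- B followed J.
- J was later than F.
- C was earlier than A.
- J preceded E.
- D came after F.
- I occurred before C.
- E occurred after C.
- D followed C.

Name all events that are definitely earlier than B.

Directly stated before B: C and J.
F reaches B via F → J → B.
I reaches B via I → C → B.
No chain forces A (or any of the others) ahead of B.

C, F, I, J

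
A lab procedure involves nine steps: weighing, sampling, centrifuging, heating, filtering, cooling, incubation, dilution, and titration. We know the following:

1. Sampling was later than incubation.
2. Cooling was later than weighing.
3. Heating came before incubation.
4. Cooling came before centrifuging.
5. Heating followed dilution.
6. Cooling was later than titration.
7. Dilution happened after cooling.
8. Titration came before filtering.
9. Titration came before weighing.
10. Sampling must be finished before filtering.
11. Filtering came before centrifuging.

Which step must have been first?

Titration has a chain of constraints placing it before every other step, so titration must be first.

titration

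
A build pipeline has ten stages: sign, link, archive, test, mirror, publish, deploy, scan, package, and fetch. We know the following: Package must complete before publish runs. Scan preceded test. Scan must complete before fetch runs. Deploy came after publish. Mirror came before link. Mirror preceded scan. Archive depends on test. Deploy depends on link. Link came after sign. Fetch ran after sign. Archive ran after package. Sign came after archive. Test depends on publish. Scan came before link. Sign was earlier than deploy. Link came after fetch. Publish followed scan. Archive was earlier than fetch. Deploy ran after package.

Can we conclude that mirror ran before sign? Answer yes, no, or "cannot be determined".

yes

Chain the constraints: mirror → scan → test → archive → sign. Each link is directly stated, so mirror comes before sign.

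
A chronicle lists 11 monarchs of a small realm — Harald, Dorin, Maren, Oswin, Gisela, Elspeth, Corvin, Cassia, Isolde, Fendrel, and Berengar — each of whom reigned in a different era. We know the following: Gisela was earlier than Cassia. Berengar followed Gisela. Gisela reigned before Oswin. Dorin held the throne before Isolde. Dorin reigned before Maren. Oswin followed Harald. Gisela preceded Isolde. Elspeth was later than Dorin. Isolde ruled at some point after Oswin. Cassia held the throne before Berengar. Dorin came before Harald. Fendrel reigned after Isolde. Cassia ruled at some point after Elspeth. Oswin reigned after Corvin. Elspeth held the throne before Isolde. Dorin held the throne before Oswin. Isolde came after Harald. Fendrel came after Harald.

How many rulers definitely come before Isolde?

6

Directly stated before Isolde: Dorin, Elspeth, Gisela, Harald, and Oswin.
Corvin reaches Isolde via Corvin → Oswin → Isolde.
No chain forces Berengar (or any of the others) ahead of Isolde.
That's Corvin, Dorin, Elspeth, Gisela, Harald, and Oswin — 6 in all.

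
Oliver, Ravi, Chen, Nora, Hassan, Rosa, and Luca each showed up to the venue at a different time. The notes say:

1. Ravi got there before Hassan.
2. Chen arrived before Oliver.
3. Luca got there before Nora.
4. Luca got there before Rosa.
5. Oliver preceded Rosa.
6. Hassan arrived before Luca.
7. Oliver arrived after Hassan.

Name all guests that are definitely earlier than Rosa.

Chen, Hassan, Luca, Oliver, Ravi

Directly stated before Rosa: Luca and Oliver.
Chen reaches Rosa via Chen → Oliver → Rosa.
Hassan reaches Rosa via Hassan → Luca → Rosa.
Ravi reaches Rosa via Ravi → Hassan → Luca → Rosa.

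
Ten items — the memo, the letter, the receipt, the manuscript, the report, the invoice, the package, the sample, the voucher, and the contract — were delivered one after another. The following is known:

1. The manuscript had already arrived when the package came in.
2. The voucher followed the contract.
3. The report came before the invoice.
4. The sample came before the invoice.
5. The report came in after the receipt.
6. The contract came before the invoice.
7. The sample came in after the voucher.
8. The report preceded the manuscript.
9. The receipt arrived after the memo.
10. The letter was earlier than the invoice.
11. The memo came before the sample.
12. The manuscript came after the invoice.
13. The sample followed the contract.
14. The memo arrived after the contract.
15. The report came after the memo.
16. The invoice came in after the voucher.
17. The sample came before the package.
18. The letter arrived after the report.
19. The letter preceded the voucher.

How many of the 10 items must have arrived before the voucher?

5

Directly stated before the voucher: the contract and the letter.
The memo reaches the voucher via the memo → the report → the letter → the voucher.
The receipt reaches the voucher via the receipt → the report → the letter → the voucher.
The report reaches the voucher via the report → the letter → the voucher.
That's the contract, the letter, the memo, the receipt, and the report — 5 in all.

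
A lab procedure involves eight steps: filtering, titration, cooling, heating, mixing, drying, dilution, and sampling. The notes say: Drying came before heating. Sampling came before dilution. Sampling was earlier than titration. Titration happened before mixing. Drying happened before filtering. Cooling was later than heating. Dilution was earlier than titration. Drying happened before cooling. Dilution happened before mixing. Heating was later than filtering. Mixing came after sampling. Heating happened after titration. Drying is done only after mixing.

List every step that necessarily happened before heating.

Directly stated before heating: drying, filtering, and titration.
Dilution reaches heating via dilution → titration → heating.
Mixing reaches heating via mixing → drying → heating.
Sampling reaches heating via sampling → titration → heating.

dilution, drying, filtering, mixing, sampling, titration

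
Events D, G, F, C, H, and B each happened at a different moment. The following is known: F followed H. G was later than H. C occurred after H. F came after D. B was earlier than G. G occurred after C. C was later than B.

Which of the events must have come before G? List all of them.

B, C, H

Directly stated before G: B, C, and H.
No chain forces D (or any of the others) ahead of G.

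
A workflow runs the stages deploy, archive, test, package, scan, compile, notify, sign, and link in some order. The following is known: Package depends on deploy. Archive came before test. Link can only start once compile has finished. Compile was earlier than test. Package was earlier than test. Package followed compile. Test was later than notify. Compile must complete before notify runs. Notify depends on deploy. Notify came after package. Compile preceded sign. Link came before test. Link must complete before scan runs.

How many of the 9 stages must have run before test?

6

Directly stated before test: archive, compile, link, notify, and package.
Deploy reaches test via deploy → package → test.
No chain forces scan (or any of the others) ahead of test.
That's archive, compile, deploy, link, notify, and package — 6 in all.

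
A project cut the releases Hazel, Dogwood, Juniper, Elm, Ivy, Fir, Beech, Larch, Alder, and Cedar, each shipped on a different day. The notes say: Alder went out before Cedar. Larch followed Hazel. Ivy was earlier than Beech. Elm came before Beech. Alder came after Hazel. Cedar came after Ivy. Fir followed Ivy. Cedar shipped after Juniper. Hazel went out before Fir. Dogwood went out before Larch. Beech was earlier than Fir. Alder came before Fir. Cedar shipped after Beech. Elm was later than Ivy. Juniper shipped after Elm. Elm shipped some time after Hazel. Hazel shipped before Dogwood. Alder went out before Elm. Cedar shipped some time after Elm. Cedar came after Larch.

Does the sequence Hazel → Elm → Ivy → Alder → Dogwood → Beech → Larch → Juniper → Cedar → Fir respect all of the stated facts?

The constraints require Alder before Elm, but in the proposed sequence Elm appears ahead of Alder. That one violation is enough.

no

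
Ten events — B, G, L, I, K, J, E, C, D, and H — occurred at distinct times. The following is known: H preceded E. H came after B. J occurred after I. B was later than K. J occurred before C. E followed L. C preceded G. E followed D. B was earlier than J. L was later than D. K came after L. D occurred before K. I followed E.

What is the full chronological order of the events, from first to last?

D, L, K, B, H, E, I, J, C, G

The constraints fix every adjacent pair, so only one ordering works:
D → L → K → B → H → E → I → J → C → G.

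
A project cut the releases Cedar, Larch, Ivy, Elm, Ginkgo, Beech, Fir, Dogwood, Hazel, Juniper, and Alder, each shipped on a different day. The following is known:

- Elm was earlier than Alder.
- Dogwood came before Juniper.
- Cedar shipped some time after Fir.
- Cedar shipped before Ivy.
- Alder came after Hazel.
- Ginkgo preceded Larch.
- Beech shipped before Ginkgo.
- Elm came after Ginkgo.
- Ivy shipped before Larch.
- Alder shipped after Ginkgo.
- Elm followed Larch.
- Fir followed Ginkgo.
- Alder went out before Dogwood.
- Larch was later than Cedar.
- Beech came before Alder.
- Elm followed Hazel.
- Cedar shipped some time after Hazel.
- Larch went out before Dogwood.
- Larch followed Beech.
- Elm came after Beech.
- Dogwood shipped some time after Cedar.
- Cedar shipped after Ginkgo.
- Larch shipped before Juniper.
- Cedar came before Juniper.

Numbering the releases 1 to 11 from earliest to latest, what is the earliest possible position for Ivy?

6

Beech, Cedar, Fir, Ginkgo, and Hazel must all come before Ivy — 5 forced predecessors.
Nothing else is forced ahead of Ivy, so its earliest slot is position 5 + 1 = 6.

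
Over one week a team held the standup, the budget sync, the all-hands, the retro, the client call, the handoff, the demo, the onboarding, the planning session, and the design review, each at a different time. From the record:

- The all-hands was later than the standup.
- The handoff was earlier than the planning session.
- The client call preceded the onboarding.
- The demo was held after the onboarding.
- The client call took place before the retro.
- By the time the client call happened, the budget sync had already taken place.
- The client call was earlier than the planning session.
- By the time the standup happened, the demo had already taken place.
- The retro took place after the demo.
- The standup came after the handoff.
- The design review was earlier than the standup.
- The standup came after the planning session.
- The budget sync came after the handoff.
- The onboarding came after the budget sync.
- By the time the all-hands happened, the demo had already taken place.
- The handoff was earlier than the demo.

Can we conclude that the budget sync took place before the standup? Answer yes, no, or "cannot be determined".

yes

Chain the constraints: the budget sync → the client call → the planning session → the standup. Each link is directly stated, so the budget sync comes before the standup.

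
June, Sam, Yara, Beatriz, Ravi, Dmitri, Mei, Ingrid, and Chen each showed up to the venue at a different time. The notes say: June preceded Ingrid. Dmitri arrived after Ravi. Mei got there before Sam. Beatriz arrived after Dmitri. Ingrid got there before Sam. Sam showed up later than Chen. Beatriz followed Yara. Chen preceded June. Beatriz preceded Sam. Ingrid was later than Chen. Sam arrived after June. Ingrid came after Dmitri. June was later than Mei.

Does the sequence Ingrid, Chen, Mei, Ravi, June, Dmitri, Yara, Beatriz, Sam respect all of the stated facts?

no

The constraints require June before Ingrid, but in the proposed sequence Ingrid appears ahead of June. That one violation is enough.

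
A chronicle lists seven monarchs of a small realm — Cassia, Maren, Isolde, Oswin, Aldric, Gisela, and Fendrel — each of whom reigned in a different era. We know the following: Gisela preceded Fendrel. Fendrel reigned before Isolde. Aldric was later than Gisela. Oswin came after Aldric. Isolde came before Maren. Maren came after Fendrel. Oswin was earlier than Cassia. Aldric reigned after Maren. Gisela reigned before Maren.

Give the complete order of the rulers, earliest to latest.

Gisela, Fendrel, Isolde, Maren, Aldric, Oswin, Cassia

The constraints fix every adjacent pair, so only one ordering works:
Gisela → Fendrel → Isolde → Maren → Aldric → Oswin → Cassia.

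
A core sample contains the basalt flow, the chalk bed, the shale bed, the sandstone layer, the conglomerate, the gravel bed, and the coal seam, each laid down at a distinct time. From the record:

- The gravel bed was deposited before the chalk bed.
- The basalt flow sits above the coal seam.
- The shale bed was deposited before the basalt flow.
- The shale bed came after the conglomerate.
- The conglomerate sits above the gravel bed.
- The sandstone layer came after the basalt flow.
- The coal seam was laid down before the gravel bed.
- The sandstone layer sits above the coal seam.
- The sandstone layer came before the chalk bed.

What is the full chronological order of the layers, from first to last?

The constraints fix every adjacent pair, so only one ordering works:
the coal seam → the gravel bed → the conglomerate → the shale bed → the basalt flow → the sandstone layer → the chalk bed.

the coal seam, the gravel bed, the conglomerate, the shale bed, the basalt flow, the sandstone layer, the chalk bed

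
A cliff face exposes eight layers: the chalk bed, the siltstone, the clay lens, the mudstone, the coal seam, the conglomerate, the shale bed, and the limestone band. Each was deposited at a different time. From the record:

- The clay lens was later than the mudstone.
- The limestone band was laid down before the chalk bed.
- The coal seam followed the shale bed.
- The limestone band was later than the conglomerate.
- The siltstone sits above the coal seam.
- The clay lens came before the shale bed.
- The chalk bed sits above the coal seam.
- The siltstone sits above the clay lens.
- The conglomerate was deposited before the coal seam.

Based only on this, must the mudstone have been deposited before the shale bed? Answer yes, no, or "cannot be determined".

Chain the constraints: the mudstone → the clay lens → the shale bed. Each link is directly stated, so the mudstone comes before the shale bed.

yes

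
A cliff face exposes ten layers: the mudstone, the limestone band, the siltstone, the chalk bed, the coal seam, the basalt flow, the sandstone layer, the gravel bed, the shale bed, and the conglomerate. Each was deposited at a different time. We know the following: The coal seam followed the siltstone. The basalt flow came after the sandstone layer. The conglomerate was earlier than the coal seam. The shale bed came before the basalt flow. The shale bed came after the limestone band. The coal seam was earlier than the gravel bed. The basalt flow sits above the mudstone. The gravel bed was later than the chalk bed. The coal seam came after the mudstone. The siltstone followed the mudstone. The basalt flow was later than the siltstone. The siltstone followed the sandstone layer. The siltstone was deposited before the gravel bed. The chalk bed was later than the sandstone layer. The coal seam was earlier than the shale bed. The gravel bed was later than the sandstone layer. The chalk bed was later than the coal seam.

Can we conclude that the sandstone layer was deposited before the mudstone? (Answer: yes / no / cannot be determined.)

cannot be determined

No chain of stated constraints runs from the sandstone layer to the mudstone, and none runs from the mudstone to the sandstone layer either.
So the relative order of the sandstone layer and the mudstone is not fixed by the given facts.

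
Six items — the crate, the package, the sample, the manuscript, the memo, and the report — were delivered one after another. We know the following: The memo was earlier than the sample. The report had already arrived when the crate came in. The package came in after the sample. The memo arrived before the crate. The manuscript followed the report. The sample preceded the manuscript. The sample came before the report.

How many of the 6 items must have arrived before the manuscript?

Directly stated before the manuscript: the report and the sample.
The memo reaches the manuscript via the memo → the sample → the manuscript.
No chain forces the package (or any of the others) ahead of the manuscript.
That's the memo, the report, and the sample — 3 in all.

3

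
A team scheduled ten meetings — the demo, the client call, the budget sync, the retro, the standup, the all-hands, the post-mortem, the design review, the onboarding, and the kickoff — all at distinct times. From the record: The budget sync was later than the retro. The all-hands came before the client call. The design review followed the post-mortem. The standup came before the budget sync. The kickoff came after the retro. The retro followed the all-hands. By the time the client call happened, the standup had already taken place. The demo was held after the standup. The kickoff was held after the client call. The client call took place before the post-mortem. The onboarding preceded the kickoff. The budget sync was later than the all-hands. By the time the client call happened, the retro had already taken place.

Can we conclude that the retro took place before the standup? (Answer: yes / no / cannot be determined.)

cannot be determined

No chain of stated constraints runs from the retro to the standup, and none runs from the standup to the retro either.
So the relative order of the retro and the standup is not fixed by the given facts.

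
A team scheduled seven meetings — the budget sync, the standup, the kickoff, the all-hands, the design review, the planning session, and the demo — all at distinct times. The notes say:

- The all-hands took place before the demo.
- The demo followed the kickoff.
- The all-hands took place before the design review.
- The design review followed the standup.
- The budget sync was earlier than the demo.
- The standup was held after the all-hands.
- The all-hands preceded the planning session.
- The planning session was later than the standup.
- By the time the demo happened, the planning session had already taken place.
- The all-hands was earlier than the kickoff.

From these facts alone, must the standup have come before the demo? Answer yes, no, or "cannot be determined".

yes

Chain the constraints: the standup → the planning session → the demo. Each link is directly stated, so the standup comes before the demo.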